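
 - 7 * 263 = -1841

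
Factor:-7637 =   -  7^1 * 1091^1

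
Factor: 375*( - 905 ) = -339375 = -3^1*5^4 * 181^1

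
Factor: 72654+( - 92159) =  - 5^1 * 47^1*83^1 = - 19505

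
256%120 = 16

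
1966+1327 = 3293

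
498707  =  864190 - 365483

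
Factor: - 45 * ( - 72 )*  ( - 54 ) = -2^4 * 3^7*5^1 = - 174960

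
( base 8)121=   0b1010001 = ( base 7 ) 144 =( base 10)81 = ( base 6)213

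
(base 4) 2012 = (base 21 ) 68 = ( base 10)134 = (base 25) 59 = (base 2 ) 10000110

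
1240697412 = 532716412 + 707981000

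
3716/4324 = 929/1081 = 0.86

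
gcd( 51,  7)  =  1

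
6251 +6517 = 12768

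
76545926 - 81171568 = -4625642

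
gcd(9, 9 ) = 9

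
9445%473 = 458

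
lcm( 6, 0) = 0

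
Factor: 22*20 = 2^3*5^1*11^1=440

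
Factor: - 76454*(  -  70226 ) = 5369058604 =2^2*7^1 * 13^1*37^1*43^1 * 73^1 * 127^1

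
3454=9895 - 6441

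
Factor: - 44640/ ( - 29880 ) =124/83 =2^2 * 31^1 *83^( - 1)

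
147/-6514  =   -1 + 6367/6514 = - 0.02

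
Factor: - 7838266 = -2^1 * 3919133^1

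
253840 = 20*12692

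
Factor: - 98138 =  - 2^1*49069^1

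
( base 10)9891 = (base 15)2de6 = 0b10011010100011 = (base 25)FKG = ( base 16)26a3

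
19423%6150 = 973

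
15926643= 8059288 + 7867355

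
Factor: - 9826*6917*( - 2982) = 202675930044  =  2^2 * 3^1*7^1*17^3* 71^1 * 6917^1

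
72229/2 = 72229/2  =  36114.50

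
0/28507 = 0 = 0.00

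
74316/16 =18579/4 = 4644.75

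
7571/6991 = 1+580/6991 = 1.08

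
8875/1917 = 4 + 17/27 = 4.63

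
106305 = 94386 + 11919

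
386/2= 193 = 193.00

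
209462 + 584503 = 793965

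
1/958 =1/958 =0.00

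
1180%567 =46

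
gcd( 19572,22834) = 3262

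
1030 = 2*515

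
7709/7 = 7709/7 = 1101.29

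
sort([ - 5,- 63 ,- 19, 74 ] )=[ - 63, - 19, -5, 74 ]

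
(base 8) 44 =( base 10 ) 36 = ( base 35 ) 11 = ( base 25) 1B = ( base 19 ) 1H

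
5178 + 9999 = 15177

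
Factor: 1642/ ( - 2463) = -2/3 = - 2^1*3^( - 1) 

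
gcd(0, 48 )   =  48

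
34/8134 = 17/4067=0.00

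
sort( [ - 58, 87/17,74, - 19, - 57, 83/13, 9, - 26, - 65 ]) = [ - 65, - 58,-57,-26,-19, 87/17 , 83/13, 9, 74]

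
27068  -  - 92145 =119213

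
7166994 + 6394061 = 13561055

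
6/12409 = 6/12409 = 0.00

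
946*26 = 24596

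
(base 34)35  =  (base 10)107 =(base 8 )153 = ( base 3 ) 10222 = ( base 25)47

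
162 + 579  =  741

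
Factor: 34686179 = 11^1*31^1*101719^1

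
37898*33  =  1250634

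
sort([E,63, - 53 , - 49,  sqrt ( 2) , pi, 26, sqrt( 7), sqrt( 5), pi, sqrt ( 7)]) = [ - 53, - 49, sqrt(2 ),sqrt( 5 ),sqrt( 7),sqrt(7),E,  pi,pi, 26, 63 ] 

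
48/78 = 8/13 = 0.62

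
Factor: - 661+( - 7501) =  - 8162 = - 2^1*7^1*11^1*53^1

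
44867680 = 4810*9328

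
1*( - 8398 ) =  - 8398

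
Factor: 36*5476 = 197136 = 2^4*3^2 * 37^2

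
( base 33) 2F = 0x51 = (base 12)69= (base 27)30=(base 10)81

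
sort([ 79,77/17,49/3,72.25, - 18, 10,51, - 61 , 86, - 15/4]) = [ - 61, - 18, - 15/4, 77/17,10, 49/3,51,72.25,79,86 ] 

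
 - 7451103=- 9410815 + 1959712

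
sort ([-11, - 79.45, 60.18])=[ - 79.45,- 11, 60.18] 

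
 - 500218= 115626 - 615844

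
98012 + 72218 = 170230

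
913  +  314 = 1227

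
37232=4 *9308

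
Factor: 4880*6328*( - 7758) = -239572005120 = -2^8 * 3^2*5^1  *7^1*61^1*113^1*431^1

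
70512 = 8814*8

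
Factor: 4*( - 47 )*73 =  - 2^2  *47^1*73^1 =- 13724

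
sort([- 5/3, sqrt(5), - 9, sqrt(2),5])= [ - 9, - 5/3, sqrt (2), sqrt(5), 5]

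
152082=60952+91130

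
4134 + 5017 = 9151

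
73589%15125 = 13089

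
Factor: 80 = 2^4* 5^1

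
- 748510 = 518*( - 1445 )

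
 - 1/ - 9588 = 1/9588 = 0.00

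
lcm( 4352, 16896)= 287232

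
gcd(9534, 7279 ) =1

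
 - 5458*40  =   - 218320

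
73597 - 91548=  - 17951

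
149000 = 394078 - 245078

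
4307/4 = 4307/4=1076.75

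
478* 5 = 2390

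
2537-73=2464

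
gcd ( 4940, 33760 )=20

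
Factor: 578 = 2^1 * 17^2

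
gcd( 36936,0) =36936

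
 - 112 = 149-261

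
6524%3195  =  134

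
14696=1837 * 8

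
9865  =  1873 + 7992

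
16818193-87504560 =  - 70686367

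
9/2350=9/2350=0.00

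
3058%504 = 34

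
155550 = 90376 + 65174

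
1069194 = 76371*14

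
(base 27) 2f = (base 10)69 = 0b1000101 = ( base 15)49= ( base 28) 2D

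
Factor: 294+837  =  1131 = 3^1*13^1*29^1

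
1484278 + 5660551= 7144829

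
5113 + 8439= 13552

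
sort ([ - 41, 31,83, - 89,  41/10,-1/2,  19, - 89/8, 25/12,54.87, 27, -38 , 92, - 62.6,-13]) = [ -89 , - 62.6,-41,-38, - 13, - 89/8, - 1/2, 25/12, 41/10, 19,27,31, 54.87, 83, 92]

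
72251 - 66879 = 5372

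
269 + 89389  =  89658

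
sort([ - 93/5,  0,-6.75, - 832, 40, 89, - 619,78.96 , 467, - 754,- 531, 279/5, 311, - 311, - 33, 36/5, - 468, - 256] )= [ - 832, - 754, - 619, - 531, - 468, - 311, - 256 , - 33, - 93/5, - 6.75,0, 36/5, 40, 279/5, 78.96, 89, 311, 467]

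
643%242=159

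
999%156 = 63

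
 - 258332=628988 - 887320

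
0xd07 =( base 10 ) 3335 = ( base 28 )473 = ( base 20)86f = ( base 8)6407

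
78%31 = 16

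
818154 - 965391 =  - 147237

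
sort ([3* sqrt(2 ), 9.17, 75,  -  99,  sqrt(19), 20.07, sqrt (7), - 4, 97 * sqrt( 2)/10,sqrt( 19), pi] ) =[ - 99, - 4 , sqrt(7) , pi,  3 * sqrt(2 ),sqrt( 19),sqrt (19),9.17, 97*sqrt(2)/10,  20.07,75]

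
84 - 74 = 10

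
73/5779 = 73/5779 = 0.01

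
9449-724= 8725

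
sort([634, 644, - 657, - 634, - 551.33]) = [ - 657, - 634 , - 551.33,634,  644] 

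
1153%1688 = 1153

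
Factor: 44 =2^2*11^1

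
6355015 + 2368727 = 8723742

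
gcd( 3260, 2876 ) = 4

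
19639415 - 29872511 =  - 10233096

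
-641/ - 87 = 641/87  =  7.37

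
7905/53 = 7905/53 = 149.15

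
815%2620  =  815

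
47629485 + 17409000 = 65038485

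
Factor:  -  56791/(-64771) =427/487 = 7^1*61^1*487^( - 1) 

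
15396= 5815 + 9581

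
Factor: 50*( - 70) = -3500 =-2^2*5^3*7^1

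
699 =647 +52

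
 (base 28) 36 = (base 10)90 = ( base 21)46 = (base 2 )1011010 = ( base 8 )132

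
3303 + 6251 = 9554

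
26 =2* 13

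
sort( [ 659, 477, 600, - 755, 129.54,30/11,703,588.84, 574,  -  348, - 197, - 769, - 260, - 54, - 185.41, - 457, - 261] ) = [ - 769,- 755, - 457,-348, - 261, - 260, - 197, - 185.41, - 54, 30/11,129.54, 477,574, 588.84, 600, 659, 703 ]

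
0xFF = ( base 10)255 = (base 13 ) 168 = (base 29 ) 8n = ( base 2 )11111111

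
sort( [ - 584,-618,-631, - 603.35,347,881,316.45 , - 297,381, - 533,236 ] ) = [-631,-618, - 603.35 ,-584, - 533, - 297 , 236, 316.45,347,381, 881]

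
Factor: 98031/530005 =123/665 = 3^1*5^( - 1 )*7^(- 1)  *19^( - 1 )*41^1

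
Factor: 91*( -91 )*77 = -7^3*11^1*13^2 = - 637637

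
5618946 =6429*874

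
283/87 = 283/87 = 3.25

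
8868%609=342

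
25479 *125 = 3184875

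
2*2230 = 4460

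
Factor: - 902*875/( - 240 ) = 78925/24 = 2^( - 3)*3^( - 1)*5^2*7^1*11^1 *41^1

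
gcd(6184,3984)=8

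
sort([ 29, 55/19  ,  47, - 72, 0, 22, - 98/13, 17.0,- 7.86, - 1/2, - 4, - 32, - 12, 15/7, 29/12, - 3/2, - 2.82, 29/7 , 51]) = [-72, - 32, - 12 , - 7.86, - 98/13, - 4, - 2.82, - 3/2, - 1/2, 0,15/7, 29/12, 55/19, 29/7, 17.0, 22, 29,47, 51 ]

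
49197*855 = 42063435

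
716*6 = 4296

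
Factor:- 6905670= - 2^1 * 3^1*5^1*230189^1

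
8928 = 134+8794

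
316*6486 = 2049576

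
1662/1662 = 1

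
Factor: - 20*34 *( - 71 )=48280 =2^3*5^1*17^1* 71^1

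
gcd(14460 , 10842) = 6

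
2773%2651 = 122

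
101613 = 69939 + 31674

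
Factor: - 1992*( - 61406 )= 122320752 = 2^4 * 3^1*83^1 * 30703^1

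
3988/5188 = 997/1297 = 0.77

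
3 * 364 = 1092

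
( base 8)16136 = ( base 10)7262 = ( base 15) 2242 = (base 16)1C5E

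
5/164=5/164 = 0.03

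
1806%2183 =1806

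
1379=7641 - 6262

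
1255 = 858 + 397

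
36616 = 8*4577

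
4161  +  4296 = 8457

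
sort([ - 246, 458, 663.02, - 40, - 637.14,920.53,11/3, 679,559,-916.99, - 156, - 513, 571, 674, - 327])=[-916.99, - 637.14,-513, - 327, - 246, - 156, - 40,11/3, 458,559, 571, 663.02, 674,  679,920.53 ]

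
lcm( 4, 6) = 12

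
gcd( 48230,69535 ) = 5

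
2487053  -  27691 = 2459362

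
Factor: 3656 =2^3*457^1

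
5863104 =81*72384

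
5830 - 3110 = 2720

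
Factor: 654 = 2^1 * 3^1 * 109^1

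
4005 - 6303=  - 2298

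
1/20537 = 1/20537= 0.00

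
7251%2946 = 1359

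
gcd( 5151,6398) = 1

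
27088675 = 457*59275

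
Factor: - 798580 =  - 2^2*5^1*39929^1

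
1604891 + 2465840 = 4070731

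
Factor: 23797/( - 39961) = - 53/89 = -53^1*89^( - 1 ) 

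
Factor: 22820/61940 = 7/19 = 7^1*19^ ( - 1 ) 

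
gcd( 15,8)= 1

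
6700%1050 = 400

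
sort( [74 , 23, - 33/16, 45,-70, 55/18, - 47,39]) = [ - 70, - 47,  -  33/16, 55/18,23,39 , 45, 74 ] 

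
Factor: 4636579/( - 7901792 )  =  -2^( - 5)*246931^( - 1)*4636579^1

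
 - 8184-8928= -17112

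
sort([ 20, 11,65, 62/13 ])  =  [ 62/13,11, 20,  65] 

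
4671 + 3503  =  8174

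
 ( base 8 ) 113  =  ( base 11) 69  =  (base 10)75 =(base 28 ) 2j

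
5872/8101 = 5872/8101 = 0.72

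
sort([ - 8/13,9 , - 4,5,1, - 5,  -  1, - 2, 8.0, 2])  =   [ - 5 , - 4, - 2 , - 1, - 8/13 , 1,2,  5,8.0,9]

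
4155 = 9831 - 5676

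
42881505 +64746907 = 107628412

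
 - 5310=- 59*90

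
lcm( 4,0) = 0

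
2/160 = 1/80=   0.01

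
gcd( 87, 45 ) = 3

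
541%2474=541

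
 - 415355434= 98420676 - 513776110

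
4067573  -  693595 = 3373978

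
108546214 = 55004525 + 53541689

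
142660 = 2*71330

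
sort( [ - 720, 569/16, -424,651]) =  [  -  720,  -  424,569/16,651 ]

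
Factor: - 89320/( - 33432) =3^( - 1)*5^1 * 11^1*29^1 *199^( - 1)=1595/597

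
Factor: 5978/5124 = 7/6 = 2^( - 1)*3^ ( - 1 )*7^1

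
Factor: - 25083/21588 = - 2^( - 2)* 3^2 *7^(-1) *257^( - 1)*929^1  =  - 8361/7196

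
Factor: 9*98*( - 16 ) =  - 2^5*3^2*7^2 = -14112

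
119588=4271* 28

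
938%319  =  300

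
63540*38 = 2414520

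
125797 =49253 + 76544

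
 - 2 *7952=-15904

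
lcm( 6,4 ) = 12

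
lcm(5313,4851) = 111573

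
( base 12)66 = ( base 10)78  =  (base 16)4E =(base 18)46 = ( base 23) 39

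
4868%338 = 136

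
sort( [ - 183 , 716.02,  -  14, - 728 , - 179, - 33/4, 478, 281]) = [ - 728, - 183,-179, - 14, - 33/4 , 281, 478 , 716.02] 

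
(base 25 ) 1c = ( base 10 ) 37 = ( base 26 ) 1b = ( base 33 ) 14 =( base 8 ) 45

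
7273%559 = 6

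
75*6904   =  517800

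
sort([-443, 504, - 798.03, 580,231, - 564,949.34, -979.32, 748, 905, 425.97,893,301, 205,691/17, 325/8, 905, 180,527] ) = [ - 979.32, - 798.03, - 564,-443, 325/8,691/17,180,205, 231 , 301, 425.97, 504, 527 , 580 , 748, 893, 905, 905, 949.34] 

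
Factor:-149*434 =  -  2^1*7^1*31^1 * 149^1 =- 64666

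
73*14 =1022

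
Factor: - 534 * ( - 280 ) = 2^4*3^1*5^1*  7^1 * 89^1=149520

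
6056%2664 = 728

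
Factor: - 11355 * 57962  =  -658158510= -2^1*3^1*5^1 * 73^1*397^1 * 757^1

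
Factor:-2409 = -3^1*11^1 *73^1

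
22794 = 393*58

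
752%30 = 2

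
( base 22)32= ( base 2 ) 1000100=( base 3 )2112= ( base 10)68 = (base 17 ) 40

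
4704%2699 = 2005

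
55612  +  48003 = 103615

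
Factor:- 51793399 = - 7^1*7399057^1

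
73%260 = 73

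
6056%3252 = 2804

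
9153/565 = 16+1/5 = 16.20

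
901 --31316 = 32217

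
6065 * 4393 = 26643545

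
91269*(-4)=-365076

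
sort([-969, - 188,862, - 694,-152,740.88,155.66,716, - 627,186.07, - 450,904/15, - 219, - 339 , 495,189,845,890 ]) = [ - 969,-694,  -  627, - 450, -339, - 219, - 188, - 152,904/15,155.66,186.07, 189,495,716,  740.88,845,862, 890]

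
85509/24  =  3562 + 7/8 = 3562.88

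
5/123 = 5/123 = 0.04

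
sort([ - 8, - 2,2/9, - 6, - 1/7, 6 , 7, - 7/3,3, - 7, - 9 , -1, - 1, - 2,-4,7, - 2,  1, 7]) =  [-9, -8, - 7,-6, - 4, - 7/3, - 2,-2, - 2,-1, - 1, - 1/7,2/9, 1 , 3,6, 7,7, 7 ]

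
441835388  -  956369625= -514534237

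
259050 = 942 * 275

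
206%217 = 206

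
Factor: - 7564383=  - 3^2* 223^1*3769^1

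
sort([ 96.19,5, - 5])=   [-5, 5, 96.19 ]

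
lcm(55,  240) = 2640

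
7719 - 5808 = 1911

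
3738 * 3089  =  11546682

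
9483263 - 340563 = 9142700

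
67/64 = 67/64 =1.05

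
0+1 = 1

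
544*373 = 202912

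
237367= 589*403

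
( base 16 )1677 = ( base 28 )79B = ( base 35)4ob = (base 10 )5751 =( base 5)141001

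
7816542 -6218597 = 1597945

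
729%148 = 137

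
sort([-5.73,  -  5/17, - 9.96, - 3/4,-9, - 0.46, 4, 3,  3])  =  [  -  9.96, - 9 , - 5.73,-3/4 , - 0.46, - 5/17,3,3,4]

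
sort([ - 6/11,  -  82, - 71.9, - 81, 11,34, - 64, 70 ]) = [ - 82,-81,-71.9, - 64, - 6/11,11,34,70 ]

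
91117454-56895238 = 34222216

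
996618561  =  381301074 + 615317487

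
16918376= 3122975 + 13795401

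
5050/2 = 2525 = 2525.00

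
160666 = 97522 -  - 63144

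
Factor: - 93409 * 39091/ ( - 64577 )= 13^1 * 29^1 *31^1*  97^1*3221^1*64577^( - 1) = 3651451219/64577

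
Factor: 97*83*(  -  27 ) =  - 3^3*83^1 * 97^1 = - 217377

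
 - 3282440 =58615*(  -  56)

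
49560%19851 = 9858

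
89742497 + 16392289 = 106134786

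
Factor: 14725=5^2*19^1*31^1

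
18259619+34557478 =52817097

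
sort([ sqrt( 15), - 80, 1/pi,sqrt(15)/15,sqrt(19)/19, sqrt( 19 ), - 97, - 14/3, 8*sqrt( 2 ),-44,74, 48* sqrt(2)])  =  [  -  97, - 80,-44, - 14/3, sqrt(19 ) /19, sqrt(15 ) /15, 1/pi, sqrt(15), sqrt( 19),  8*sqrt(2 ),48*sqrt (2),74 ]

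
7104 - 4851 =2253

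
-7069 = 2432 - 9501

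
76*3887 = 295412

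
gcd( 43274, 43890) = 154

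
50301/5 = 50301/5 = 10060.20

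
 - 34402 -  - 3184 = -31218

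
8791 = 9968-1177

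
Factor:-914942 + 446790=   -  468152= - 2^3*139^1 * 421^1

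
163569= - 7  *(  -  23367 )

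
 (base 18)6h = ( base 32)3t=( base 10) 125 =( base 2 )1111101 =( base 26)4l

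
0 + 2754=2754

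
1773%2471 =1773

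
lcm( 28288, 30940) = 990080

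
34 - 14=20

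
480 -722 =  - 242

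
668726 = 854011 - 185285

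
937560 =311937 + 625623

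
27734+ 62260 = 89994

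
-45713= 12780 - 58493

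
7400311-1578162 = 5822149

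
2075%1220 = 855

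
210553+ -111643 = 98910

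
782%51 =17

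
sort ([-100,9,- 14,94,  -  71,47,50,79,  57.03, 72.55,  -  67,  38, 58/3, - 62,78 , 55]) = [ - 100 , - 71, - 67 , -62, - 14 , 9,58/3, 38,47,50,55, 57.03,72.55,78,79,94] 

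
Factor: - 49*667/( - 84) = 4669/12 =2^ ( - 2)*3^(- 1)*7^1 * 23^1* 29^1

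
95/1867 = 95/1867=0.05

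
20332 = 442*46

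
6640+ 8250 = 14890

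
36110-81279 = -45169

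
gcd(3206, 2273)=1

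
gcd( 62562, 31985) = 1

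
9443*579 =5467497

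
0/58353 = 0 = 0.00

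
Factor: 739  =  739^1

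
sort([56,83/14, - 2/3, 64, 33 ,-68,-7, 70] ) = [-68, -7, - 2/3,  83/14,33, 56, 64,70 ]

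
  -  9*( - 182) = 1638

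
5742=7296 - 1554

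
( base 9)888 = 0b1011011000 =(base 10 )728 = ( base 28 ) Q0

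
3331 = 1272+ 2059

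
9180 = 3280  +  5900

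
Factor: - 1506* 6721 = - 10121826 = -  2^1*3^1*11^1*13^1 * 47^1*251^1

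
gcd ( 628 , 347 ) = 1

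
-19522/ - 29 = 19522/29 = 673.17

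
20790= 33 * 630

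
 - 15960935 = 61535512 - 77496447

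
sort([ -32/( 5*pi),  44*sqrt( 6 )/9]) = [ - 32/( 5*pi), 44*sqrt(6) /9]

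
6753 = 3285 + 3468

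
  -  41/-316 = 41/316= 0.13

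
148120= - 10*( - 14812) 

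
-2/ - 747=2/747 = 0.00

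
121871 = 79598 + 42273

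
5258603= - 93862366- - 99120969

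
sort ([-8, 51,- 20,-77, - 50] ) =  [-77,-50, - 20, - 8, 51]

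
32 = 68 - 36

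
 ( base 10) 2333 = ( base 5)33313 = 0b100100011101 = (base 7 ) 6542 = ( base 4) 210131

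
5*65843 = 329215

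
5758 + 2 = 5760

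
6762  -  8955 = -2193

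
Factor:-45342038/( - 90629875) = 2^1 * 5^ (-3)*43^1*109^1 * 691^1*103577^( - 1) = 6477434/12947125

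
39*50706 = 1977534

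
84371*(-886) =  - 74752706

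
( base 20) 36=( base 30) 26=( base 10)66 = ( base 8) 102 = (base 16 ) 42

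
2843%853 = 284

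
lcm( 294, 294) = 294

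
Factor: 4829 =11^1*439^1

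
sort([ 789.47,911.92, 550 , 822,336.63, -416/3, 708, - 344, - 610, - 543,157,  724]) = [  -  610, - 543, - 344, - 416/3, 157, 336.63, 550,  708 , 724,789.47, 822,911.92 ] 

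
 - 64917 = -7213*9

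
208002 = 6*34667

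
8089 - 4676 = 3413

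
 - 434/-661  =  434/661 = 0.66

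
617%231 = 155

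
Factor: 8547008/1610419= 2^6*31^ ( - 1 )*83^1 *1609^1*51949^(-1)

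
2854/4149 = 2854/4149 = 0.69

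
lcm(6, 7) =42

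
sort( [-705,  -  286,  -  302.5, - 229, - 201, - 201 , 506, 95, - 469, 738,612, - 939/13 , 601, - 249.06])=[ - 705, - 469 , - 302.5, - 286, - 249.06 ,-229, - 201,- 201,-939/13 , 95,506,601,612,738 ]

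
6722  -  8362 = - 1640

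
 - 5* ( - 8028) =40140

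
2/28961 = 2/28961 =0.00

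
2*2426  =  4852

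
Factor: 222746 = 2^1*111373^1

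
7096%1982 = 1150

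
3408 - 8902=-5494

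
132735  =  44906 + 87829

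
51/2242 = 51/2242 = 0.02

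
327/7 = 327/7  =  46.71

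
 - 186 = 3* ( - 62)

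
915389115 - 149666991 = 765722124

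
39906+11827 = 51733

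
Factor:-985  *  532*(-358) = 2^3*5^1*7^1*19^1  *  179^1*197^1 = 187599160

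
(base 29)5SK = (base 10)5037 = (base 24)8hl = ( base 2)1001110101101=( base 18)F9F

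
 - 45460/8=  - 5683+ 1/2 = - 5682.50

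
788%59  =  21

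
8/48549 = 8/48549 = 0.00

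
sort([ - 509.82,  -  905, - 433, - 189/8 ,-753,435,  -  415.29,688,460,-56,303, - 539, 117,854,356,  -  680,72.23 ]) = [ - 905, - 753,  -  680, - 539, - 509.82, - 433, - 415.29, - 56, - 189/8,72.23,117,303,  356, 435, 460,688,854] 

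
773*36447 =28173531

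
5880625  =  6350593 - 469968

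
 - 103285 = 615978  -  719263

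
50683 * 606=30713898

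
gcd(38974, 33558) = 2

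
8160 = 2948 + 5212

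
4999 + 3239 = 8238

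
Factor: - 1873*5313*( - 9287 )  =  3^1*7^1*11^1*23^1*37^1*251^1*1873^1= 92417249463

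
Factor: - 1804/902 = -2 = - 2^1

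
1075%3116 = 1075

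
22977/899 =25+502/899 = 25.56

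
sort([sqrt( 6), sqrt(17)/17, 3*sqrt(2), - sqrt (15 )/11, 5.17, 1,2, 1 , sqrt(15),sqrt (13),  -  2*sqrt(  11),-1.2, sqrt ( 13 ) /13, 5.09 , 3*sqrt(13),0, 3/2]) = [ - 2*sqrt( 11),-1.2,-sqrt(15) /11,  0,sqrt( 17 ) /17, sqrt( 13)/13,1,  1,3/2,  2,  sqrt( 6), sqrt(13) , sqrt(15 ),  3*sqrt(2 ), 5.09,  5.17,3 * sqrt(13) ]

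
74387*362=26928094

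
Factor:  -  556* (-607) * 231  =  77960652 = 2^2*3^1  *  7^1*11^1*139^1*607^1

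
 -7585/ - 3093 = 2 +1399/3093 = 2.45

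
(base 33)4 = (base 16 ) 4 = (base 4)10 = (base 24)4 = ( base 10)4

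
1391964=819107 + 572857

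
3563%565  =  173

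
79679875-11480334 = 68199541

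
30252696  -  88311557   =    -  58058861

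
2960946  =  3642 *813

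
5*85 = 425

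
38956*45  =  1753020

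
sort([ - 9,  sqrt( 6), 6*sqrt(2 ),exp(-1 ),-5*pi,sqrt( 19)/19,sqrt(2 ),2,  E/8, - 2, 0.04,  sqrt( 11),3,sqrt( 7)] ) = [ -5*pi,-9, - 2,0.04,sqrt( 19) /19,E/8,exp( - 1), sqrt(2), 2, sqrt (6),sqrt( 7), 3,sqrt( 11), 6*sqrt( 2) ] 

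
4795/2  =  4795/2  =  2397.50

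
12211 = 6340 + 5871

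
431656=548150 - 116494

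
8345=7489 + 856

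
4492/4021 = 1 + 471/4021 = 1.12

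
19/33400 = 19/33400 = 0.00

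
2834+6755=9589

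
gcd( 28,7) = 7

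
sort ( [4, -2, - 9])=[ - 9, - 2, 4 ]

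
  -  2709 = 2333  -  5042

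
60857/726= 83 + 599/726 = 83.83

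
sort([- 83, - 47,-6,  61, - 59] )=[ - 83,-59, - 47,-6,61]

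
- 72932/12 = -6078 + 1/3 = - 6077.67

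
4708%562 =212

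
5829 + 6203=12032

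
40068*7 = 280476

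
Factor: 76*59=2^2*19^1*59^1 = 4484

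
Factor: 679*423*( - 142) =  - 2^1*3^2*7^1*47^1*71^1*97^1 = - 40784814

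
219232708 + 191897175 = 411129883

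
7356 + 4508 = 11864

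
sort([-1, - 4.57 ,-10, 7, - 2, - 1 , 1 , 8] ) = [ - 10, - 4.57, - 2, - 1, - 1, 1,7, 8 ]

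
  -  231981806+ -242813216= -474795022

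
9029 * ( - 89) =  -803581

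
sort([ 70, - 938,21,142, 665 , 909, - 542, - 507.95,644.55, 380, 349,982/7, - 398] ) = [ - 938,  -  542,  -  507.95, - 398,21,70,982/7,142,349,380, 644.55,665,909 ] 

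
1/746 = 1/746 = 0.00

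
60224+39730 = 99954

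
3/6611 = 3/6611 = 0.00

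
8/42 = 4/21 = 0.19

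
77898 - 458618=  - 380720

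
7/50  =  7/50 = 0.14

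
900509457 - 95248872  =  805260585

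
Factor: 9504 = 2^5*3^3*11^1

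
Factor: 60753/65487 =77/83 =7^1*11^1*83^( - 1) 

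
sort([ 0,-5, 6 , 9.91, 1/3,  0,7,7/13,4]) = [-5,0 , 0,1/3,7/13, 4,6,7,  9.91]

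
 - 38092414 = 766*( - 49729 )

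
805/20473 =805/20473  =  0.04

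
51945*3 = 155835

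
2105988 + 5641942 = 7747930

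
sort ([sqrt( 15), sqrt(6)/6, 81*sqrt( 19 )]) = [sqrt(6) /6, sqrt( 15 ),  81 * sqrt( 19) ]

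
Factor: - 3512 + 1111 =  - 2401 = - 7^4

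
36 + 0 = 36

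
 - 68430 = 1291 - 69721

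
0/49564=0 = 0.00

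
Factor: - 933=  - 3^1*311^1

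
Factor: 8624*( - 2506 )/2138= - 10805872/1069= - 2^4 *7^3*11^1*179^1*1069^( - 1) 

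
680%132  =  20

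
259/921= 259/921=0.28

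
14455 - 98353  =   - 83898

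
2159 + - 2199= - 40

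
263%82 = 17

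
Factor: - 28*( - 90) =2^3*3^2*5^1*7^1 = 2520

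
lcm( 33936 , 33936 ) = 33936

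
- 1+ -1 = -2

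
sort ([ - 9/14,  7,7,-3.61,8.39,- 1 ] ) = [ - 3.61,-1, - 9/14,7,7,8.39]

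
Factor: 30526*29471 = 2^1*13^1*2267^1*15263^1= 899631746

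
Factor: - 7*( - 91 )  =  637 = 7^2*13^1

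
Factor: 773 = 773^1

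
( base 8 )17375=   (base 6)100421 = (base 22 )g8d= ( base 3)101212211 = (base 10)7933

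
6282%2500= 1282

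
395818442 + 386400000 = 782218442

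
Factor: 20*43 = 2^2*5^1*43^1 = 860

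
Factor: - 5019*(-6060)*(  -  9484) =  - 2^4*3^2* 5^1*7^1 * 101^1 * 239^1*2371^1  =  -288457187760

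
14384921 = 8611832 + 5773089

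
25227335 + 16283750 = 41511085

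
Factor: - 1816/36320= - 1/20 = - 2^( - 2)*5^( - 1)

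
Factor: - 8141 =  - 7^1*1163^1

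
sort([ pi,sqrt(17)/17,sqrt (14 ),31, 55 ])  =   [ sqrt( 17)/17,pi,sqrt(14), 31,55 ]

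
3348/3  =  1116=1116.00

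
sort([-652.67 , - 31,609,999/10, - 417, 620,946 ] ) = [ -652.67,-417, - 31,999/10, 609,620 , 946 ]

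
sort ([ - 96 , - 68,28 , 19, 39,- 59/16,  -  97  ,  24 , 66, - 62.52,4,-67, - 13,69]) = [ - 97, - 96, - 68, - 67,-62.52, - 13, - 59/16,  4,19,24,28,39,66,  69 ]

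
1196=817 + 379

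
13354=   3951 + 9403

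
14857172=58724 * 253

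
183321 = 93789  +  89532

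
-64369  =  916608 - 980977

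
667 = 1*667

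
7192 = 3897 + 3295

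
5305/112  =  5305/112 = 47.37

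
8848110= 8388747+459363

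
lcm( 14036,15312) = 168432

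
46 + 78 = 124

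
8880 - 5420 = 3460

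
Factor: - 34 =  - 2^1 * 17^1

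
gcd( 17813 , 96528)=1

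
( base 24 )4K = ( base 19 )62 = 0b1110100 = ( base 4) 1310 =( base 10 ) 116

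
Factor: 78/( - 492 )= - 13/82 = - 2^(-1)*13^1*41^(  -  1 ) 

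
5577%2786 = 5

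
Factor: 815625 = 3^2*5^5*29^1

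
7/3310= 7/3310 = 0.00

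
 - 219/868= - 1 + 649/868  =  - 0.25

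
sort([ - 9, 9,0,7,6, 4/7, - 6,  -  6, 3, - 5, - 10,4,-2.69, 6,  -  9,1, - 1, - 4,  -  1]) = [-10, - 9,  -  9, -6, - 6, - 5,-4,  -  2.69 , - 1,-1, 0, 4/7,  1, 3,4, 6 , 6,  7,9]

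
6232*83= 517256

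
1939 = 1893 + 46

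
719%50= 19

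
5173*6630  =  34296990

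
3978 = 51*78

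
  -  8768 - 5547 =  - 14315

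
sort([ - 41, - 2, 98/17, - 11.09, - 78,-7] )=[-78, -41, - 11.09, - 7, - 2,  98/17 ]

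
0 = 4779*0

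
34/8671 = 34/8671 = 0.00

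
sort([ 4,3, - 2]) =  [  -  2, 3, 4]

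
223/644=223/644= 0.35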